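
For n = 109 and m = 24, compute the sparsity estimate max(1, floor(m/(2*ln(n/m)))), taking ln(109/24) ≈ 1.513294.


n/m = 109/24.
ln(n/m) ≈ 1.513294.
2*ln(n/m) ≈ 3.026588.
m/(2*ln(n/m)) ≈ 24/3.026588 ≈ 7.9297.
floor = 7.
k_max = max(1, 7) = 7.

7


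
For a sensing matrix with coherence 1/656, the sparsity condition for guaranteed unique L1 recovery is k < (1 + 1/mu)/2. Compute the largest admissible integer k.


1/mu = 656.
1 + 1/mu = 657.
(1 + 1/mu)/2 = 328.5 is not an integer, so k_max = floor(328.5) = 328.

328


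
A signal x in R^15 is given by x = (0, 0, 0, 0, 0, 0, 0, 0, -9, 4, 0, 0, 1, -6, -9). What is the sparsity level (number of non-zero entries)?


Non-zero positions: [8, 9, 12, 13, 14].
Sparsity = 5.

5


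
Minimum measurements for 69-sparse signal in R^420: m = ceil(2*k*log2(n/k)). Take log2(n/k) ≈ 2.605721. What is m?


log2(n/k) = log2(420/69) ≈ 2.605721.
2*k*log2(n/k) ≈ 2*69*2.605721 = 359.589498.
m = ceil(359.589498) = 360.

360


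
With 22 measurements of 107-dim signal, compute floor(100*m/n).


100*m/n = 100*22/107 ≈ 20.5607.
floor = 20.

20


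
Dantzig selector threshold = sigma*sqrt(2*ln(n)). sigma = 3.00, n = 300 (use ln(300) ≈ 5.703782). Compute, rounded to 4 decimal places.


ln(300) ≈ 5.703782.
2*ln(n) ≈ 11.407564.
sqrt(2*ln(n)) ≈ sqrt(11.407564) ≈ 3.377509.
threshold ≈ 3.00*3.377509 = 10.132527 ≈ 10.1325.

10.1325


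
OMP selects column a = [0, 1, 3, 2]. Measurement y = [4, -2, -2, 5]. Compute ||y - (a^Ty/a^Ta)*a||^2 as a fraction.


a^T a = 14.
a^T y = 2.
coeff = 2/14 = 1/7.
||r||^2 = 341/7.

341/7


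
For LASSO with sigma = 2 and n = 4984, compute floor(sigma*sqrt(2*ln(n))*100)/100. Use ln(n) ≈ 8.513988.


ln(4984) ≈ 8.513988.
2*ln(n) ≈ 17.027976.
sqrt(2*ln(n)) ≈ sqrt(17.027976) ≈ 4.126497.
lambda ≈ 2*4.126497 = 8.252994.
floor(lambda*100)/100 = 8.25.

8.25


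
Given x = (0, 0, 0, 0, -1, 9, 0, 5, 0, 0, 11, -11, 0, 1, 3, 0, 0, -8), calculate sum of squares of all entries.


Non-zero entries: [(4, -1), (5, 9), (7, 5), (10, 11), (11, -11), (13, 1), (14, 3), (17, -8)]
Squares: [1, 81, 25, 121, 121, 1, 9, 64]
||x||_2^2 = sum = 423.

423


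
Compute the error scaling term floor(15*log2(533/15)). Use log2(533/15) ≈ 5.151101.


log2(n/k) = log2(533/15) ≈ 5.151101.
k*log2(n/k) ≈ 15*5.151101 = 77.266515.
floor(77.266515) = 77.

77


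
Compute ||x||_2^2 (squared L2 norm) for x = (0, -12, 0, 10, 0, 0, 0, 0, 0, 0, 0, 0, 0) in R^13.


Non-zero entries: [(1, -12), (3, 10)]
Squares: [144, 100]
||x||_2^2 = sum = 244.

244


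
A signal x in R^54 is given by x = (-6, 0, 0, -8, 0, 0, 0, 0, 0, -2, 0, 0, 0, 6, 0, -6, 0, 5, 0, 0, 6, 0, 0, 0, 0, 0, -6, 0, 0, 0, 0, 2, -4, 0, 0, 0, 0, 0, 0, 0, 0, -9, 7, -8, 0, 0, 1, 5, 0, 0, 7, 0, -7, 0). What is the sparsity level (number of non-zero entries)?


Non-zero positions: [0, 3, 9, 13, 15, 17, 20, 26, 31, 32, 41, 42, 43, 46, 47, 50, 52].
Sparsity = 17.

17


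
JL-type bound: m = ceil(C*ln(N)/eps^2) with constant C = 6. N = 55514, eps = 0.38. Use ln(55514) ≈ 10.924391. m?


ln(55514) ≈ 10.924391.
eps^2 = 0.38^2 = 0.1444.
C*ln(N)/eps^2 ≈ 6*10.924391/0.1444 ≈ 453.9221.
m = ceil(453.9221) = 454.

454


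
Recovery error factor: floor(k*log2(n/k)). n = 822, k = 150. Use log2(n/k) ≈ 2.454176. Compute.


log2(n/k) = log2(822/150) ≈ 2.454176.
k*log2(n/k) ≈ 150*2.454176 = 368.1264.
floor(368.1264) = 368.

368


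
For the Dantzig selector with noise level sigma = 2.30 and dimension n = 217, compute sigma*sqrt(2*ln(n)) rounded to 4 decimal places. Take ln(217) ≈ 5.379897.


ln(217) ≈ 5.379897.
2*ln(n) ≈ 10.759794.
sqrt(2*ln(n)) ≈ sqrt(10.759794) ≈ 3.280212.
threshold ≈ 2.30*3.280212 = 7.5444876 ≈ 7.5445.

7.5445


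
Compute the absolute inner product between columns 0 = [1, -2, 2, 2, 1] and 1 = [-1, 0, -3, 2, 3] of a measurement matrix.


Inner product: 1*-1 + -2*0 + 2*-3 + 2*2 + 1*3
Products: [-1, 0, -6, 4, 3]
Sum = 0.
|dot| = 0.

0


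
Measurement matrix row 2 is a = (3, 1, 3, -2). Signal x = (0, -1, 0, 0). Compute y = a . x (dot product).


Non-zero terms: ['1*-1']
Products: [-1]
y = sum = -1.

-1


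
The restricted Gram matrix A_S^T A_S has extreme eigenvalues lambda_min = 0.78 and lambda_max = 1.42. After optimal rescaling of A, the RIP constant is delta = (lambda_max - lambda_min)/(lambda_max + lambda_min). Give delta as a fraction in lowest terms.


lambda_max - lambda_min = 1.42 - 0.78 = 0.64.
lambda_max + lambda_min = 1.42 + 0.78 = 2.20.
delta = 0.64/2.20 = 64/220 = 16/55.

16/55


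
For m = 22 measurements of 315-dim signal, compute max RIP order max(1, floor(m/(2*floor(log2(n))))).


floor(log2(315)) = 8.
2*8 = 16.
m/(2*floor(log2(n))) = 22/16 ≈ 1.375.
floor = 1.
k = max(1, 1) = 1.

1


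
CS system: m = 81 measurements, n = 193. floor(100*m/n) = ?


100*m/n = 100*81/193 ≈ 41.9689.
floor = 41.

41


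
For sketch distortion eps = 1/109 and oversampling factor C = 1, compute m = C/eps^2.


1/eps = 109.
(1/eps)^2 = 11881.
m = 1*11881 = 11881.

11881


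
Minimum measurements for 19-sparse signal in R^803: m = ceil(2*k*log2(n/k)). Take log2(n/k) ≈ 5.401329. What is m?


log2(n/k) = log2(803/19) ≈ 5.401329.
2*k*log2(n/k) ≈ 2*19*5.401329 = 205.250502.
m = ceil(205.250502) = 206.

206


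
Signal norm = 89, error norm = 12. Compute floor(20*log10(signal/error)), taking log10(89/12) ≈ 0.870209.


||x||/||e|| = 89/12.
log10(89/12) ≈ 0.870209.
20*log10(||x||/||e||) ≈ 20*0.870209 = 17.40418.
floor(17.40418) = 17.

17


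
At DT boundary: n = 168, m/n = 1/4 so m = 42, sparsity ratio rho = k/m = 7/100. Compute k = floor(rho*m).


m = 1/4*168 = 42.
rho = 7/100.
rho*m = 7/100*42 = 2.94.
k = floor(2.94) = 2.

2


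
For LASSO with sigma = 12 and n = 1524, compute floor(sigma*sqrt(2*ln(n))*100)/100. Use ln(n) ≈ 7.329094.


ln(1524) ≈ 7.329094.
2*ln(n) ≈ 14.658188.
sqrt(2*ln(n)) ≈ sqrt(14.658188) ≈ 3.828601.
lambda ≈ 12*3.828601 = 45.943212.
floor(lambda*100)/100 = 45.94.

45.94


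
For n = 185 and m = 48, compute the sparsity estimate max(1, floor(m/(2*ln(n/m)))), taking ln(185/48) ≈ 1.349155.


n/m = 185/48.
ln(n/m) ≈ 1.349155.
2*ln(n/m) ≈ 2.69831.
m/(2*ln(n/m)) ≈ 48/2.69831 ≈ 17.7889.
floor = 17.
k_max = max(1, 17) = 17.

17


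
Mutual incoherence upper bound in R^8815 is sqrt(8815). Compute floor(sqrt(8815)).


93^2 = 8649 <= 8815 < 8836 = 94^2, so 93 <= sqrt(8815) < 94.
floor(sqrt(8815)) = 93.

93


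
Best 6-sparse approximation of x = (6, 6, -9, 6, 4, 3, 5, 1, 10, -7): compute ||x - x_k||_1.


Sorted |x_i| descending: [10, 9, 7, 6, 6, 6, 5, 4, 3, 1]
Keep top 6: [10, 9, 7, 6, 6, 6]
Tail entries: [5, 4, 3, 1]
L1 error = sum of tail = 13.

13


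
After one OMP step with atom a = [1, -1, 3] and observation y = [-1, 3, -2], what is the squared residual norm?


a^T a = 11.
a^T y = -10.
coeff = -10/11 = -10/11.
||r||^2 = 54/11.

54/11


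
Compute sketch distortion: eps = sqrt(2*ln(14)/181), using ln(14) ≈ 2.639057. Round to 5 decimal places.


ln(14) ≈ 2.639057.
2*ln(N)/m ≈ 2*2.639057/181 ≈ 0.02916085.
eps = sqrt(0.02916085) ≈ 0.1707655 ≈ 0.17077.

0.17077


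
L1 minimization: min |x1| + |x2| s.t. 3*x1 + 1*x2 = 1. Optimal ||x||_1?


Axis intercepts:
  x1 = 1/3, x2 = 0: L1 = 1/3
  x1 = 0, x2 = 1: L1 = 1
x* = (1/3, 0)
||x*||_1 = 1/3.

1/3


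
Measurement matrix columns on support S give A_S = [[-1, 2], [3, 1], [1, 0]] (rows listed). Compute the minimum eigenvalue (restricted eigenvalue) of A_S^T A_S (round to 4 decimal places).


A_S^T A_S = [[11, 1], [1, 5]].
trace = 16.
det = 54.
disc = trace^2 - 4*det = 256 - 4*54 = 40.
sqrt(40) ≈ 6.324555.
lam_min = (16 - sqrt(40))/2 ≈ (16 - 6.324555)/2 = 4.8377225 ≈ 4.8377.

4.8377


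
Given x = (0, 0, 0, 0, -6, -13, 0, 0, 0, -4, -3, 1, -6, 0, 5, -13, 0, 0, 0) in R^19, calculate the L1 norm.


Non-zero entries: [(4, -6), (5, -13), (9, -4), (10, -3), (11, 1), (12, -6), (14, 5), (15, -13)]
Absolute values: [6, 13, 4, 3, 1, 6, 5, 13]
||x||_1 = sum = 51.

51


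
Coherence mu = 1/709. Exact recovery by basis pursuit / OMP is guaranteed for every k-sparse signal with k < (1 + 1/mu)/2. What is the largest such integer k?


1/mu = 709.
1 + 1/mu = 710.
(1 + 1/mu)/2 = 355 is an integer and the inequality is strict, so k_max = 355 - 1 = 354.

354


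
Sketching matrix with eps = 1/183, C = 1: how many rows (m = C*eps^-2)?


1/eps = 183.
(1/eps)^2 = 33489.
m = 1*33489 = 33489.

33489


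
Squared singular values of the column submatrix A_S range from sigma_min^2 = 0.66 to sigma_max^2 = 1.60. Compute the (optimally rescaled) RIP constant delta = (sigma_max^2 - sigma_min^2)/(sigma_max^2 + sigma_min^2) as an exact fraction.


lambda_max - lambda_min = 1.60 - 0.66 = 0.94.
lambda_max + lambda_min = 1.60 + 0.66 = 2.26.
delta = 0.94/2.26 = 94/226 = 47/113.

47/113


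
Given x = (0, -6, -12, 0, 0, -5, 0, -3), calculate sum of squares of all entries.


Non-zero entries: [(1, -6), (2, -12), (5, -5), (7, -3)]
Squares: [36, 144, 25, 9]
||x||_2^2 = sum = 214.

214


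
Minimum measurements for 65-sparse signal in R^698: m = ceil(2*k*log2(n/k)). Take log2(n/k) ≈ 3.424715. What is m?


log2(n/k) = log2(698/65) ≈ 3.424715.
2*k*log2(n/k) ≈ 2*65*3.424715 = 445.21295.
m = ceil(445.21295) = 446.

446


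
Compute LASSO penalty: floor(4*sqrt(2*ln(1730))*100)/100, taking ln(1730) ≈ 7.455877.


ln(1730) ≈ 7.455877.
2*ln(n) ≈ 14.911754.
sqrt(2*ln(n)) ≈ sqrt(14.911754) ≈ 3.861574.
lambda ≈ 4*3.861574 = 15.446296.
floor(lambda*100)/100 = 15.44.

15.44


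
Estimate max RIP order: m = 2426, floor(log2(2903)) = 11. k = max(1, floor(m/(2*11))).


floor(log2(2903)) = 11.
2*11 = 22.
m/(2*floor(log2(n))) = 2426/22 ≈ 110.2727.
floor = 110.
k = max(1, 110) = 110.

110


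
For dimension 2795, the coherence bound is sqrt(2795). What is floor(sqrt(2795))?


52^2 = 2704 <= 2795 < 2809 = 53^2, so 52 <= sqrt(2795) < 53.
floor(sqrt(2795)) = 52.

52


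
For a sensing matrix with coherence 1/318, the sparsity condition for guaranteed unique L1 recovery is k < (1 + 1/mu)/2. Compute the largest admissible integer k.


1/mu = 318.
1 + 1/mu = 319.
(1 + 1/mu)/2 = 159.5 is not an integer, so k_max = floor(159.5) = 159.

159


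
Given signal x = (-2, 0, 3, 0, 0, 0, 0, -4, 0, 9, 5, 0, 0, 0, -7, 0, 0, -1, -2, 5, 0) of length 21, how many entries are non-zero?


Non-zero positions: [0, 2, 7, 9, 10, 14, 17, 18, 19].
Sparsity = 9.

9


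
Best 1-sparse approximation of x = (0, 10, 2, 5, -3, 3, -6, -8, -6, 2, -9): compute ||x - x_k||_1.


Sorted |x_i| descending: [10, 9, 8, 6, 6, 5, 3, 3, 2, 2, 0]
Keep top 1: [10]
Tail entries: [9, 8, 6, 6, 5, 3, 3, 2, 2, 0]
L1 error = sum of tail = 44.

44


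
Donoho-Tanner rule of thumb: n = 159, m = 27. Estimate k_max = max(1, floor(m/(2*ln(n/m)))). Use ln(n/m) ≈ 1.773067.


n/m = 159/27 = 53/9.
ln(n/m) ≈ 1.773067.
2*ln(n/m) ≈ 3.546134.
m/(2*ln(n/m)) ≈ 27/3.546134 ≈ 7.6139.
floor = 7.
k_max = max(1, 7) = 7.

7


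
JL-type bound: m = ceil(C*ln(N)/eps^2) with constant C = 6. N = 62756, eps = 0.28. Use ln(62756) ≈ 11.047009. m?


ln(62756) ≈ 11.047009.
eps^2 = 0.28^2 = 0.0784.
C*ln(N)/eps^2 ≈ 6*11.047009/0.0784 ≈ 845.4344.
m = ceil(845.4344) = 846.

846


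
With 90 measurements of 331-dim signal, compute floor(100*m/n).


100*m/n = 100*90/331 ≈ 27.1903.
floor = 27.

27


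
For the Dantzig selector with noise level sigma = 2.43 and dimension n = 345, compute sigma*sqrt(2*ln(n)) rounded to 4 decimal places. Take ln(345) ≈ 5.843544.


ln(345) ≈ 5.843544.
2*ln(n) ≈ 11.687088.
sqrt(2*ln(n)) ≈ sqrt(11.687088) ≈ 3.418638.
threshold ≈ 2.43*3.418638 = 8.30729034 ≈ 8.3073.

8.3073


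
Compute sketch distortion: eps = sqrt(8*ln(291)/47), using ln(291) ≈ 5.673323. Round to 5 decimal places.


ln(291) ≈ 5.673323.
8*ln(N)/m ≈ 8*5.673323/47 ≈ 0.965672.
eps = sqrt(0.965672) ≈ 0.9826861 ≈ 0.98269.

0.98269


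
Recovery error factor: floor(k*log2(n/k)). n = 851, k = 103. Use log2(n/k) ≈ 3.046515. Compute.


log2(n/k) = log2(851/103) ≈ 3.046515.
k*log2(n/k) ≈ 103*3.046515 = 313.791045.
floor(313.791045) = 313.

313


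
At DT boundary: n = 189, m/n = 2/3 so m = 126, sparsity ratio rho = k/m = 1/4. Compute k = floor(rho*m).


m = 2/3*189 = 126.
rho = 1/4.
rho*m = 1/4*126 = 31.5.
k = floor(31.5) = 31.

31


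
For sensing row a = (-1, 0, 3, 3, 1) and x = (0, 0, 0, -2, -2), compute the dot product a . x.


Non-zero terms: ['3*-2', '1*-2']
Products: [-6, -2]
y = sum = -8.

-8


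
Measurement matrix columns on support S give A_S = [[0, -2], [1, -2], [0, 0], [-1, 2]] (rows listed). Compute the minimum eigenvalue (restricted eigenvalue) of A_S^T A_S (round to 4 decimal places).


A_S^T A_S = [[2, -4], [-4, 12]].
trace = 14.
det = 8.
disc = trace^2 - 4*det = 196 - 4*8 = 164.
sqrt(164) ≈ 12.806248.
lam_min = (14 - sqrt(164))/2 ≈ (14 - 12.806248)/2 = 0.596876 ≈ 0.5969.

0.5969


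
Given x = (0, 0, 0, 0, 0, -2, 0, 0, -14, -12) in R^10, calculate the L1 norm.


Non-zero entries: [(5, -2), (8, -14), (9, -12)]
Absolute values: [2, 14, 12]
||x||_1 = sum = 28.

28


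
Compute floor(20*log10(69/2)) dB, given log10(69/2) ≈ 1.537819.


||x||/||e|| = 69/2.
log10(69/2) ≈ 1.537819.
20*log10(||x||/||e||) ≈ 20*1.537819 = 30.75638.
floor(30.75638) = 30.

30


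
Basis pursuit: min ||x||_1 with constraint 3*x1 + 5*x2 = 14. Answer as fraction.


Axis intercepts:
  x1 = 14/3, x2 = 0: L1 = 14/3
  x1 = 0, x2 = 14/5: L1 = 14/5
x* = (0, 14/5)
||x*||_1 = 14/5.

14/5


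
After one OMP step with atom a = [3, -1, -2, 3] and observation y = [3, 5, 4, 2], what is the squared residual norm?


a^T a = 23.
a^T y = 2.
coeff = 2/23 = 2/23.
||r||^2 = 1238/23.

1238/23


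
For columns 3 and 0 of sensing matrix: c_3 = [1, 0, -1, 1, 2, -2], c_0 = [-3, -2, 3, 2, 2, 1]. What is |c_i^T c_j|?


Inner product: 1*-3 + 0*-2 + -1*3 + 1*2 + 2*2 + -2*1
Products: [-3, 0, -3, 2, 4, -2]
Sum = -2.
|dot| = 2.

2


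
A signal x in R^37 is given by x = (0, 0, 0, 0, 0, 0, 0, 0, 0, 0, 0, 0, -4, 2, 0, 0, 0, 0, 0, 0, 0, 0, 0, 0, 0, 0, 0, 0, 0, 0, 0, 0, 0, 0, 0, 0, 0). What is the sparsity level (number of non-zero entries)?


Non-zero positions: [12, 13].
Sparsity = 2.

2


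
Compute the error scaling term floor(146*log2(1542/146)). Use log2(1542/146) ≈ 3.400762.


log2(n/k) = log2(1542/146) ≈ 3.400762.
k*log2(n/k) ≈ 146*3.400762 = 496.511252.
floor(496.511252) = 496.

496


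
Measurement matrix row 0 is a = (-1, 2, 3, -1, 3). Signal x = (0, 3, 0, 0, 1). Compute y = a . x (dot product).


Non-zero terms: ['2*3', '3*1']
Products: [6, 3]
y = sum = 9.

9


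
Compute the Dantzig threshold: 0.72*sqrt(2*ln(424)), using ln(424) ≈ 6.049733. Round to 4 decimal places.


ln(424) ≈ 6.049733.
2*ln(n) ≈ 12.099466.
sqrt(2*ln(n)) ≈ sqrt(12.099466) ≈ 3.478429.
threshold ≈ 0.72*3.478429 = 2.50446888 ≈ 2.5045.

2.5045


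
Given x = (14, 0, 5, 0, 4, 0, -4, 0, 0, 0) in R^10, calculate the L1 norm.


Non-zero entries: [(0, 14), (2, 5), (4, 4), (6, -4)]
Absolute values: [14, 5, 4, 4]
||x||_1 = sum = 27.

27


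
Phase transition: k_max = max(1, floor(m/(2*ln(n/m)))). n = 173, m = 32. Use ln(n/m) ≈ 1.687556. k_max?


n/m = 173/32.
ln(n/m) ≈ 1.687556.
2*ln(n/m) ≈ 3.375112.
m/(2*ln(n/m)) ≈ 32/3.375112 ≈ 9.4812.
floor = 9.
k_max = max(1, 9) = 9.

9


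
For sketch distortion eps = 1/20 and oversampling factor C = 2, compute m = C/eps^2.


1/eps = 20.
(1/eps)^2 = 400.
m = 2*400 = 800.

800


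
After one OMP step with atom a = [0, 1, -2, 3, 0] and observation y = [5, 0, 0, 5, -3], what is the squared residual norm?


a^T a = 14.
a^T y = 15.
coeff = 15/14 = 15/14.
||r||^2 = 601/14.

601/14


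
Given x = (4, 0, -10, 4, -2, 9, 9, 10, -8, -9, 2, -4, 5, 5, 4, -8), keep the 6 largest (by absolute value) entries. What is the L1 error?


Sorted |x_i| descending: [10, 10, 9, 9, 9, 8, 8, 5, 5, 4, 4, 4, 4, 2, 2, 0]
Keep top 6: [10, 10, 9, 9, 9, 8]
Tail entries: [8, 5, 5, 4, 4, 4, 4, 2, 2, 0]
L1 error = sum of tail = 38.

38


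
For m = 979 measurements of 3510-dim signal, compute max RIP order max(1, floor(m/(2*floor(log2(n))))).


floor(log2(3510)) = 11.
2*11 = 22.
m/(2*floor(log2(n))) = 979/22 ≈ 44.5.
floor = 44.
k = max(1, 44) = 44.

44


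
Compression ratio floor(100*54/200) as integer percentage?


100*m/n = 100*54/200 ≈ 27.0.
floor = 27.

27


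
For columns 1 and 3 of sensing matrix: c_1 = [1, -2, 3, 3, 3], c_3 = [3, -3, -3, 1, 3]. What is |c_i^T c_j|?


Inner product: 1*3 + -2*-3 + 3*-3 + 3*1 + 3*3
Products: [3, 6, -9, 3, 9]
Sum = 12.
|dot| = 12.

12


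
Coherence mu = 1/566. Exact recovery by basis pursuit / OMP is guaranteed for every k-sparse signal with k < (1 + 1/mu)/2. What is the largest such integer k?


1/mu = 566.
1 + 1/mu = 567.
(1 + 1/mu)/2 = 283.5 is not an integer, so k_max = floor(283.5) = 283.

283


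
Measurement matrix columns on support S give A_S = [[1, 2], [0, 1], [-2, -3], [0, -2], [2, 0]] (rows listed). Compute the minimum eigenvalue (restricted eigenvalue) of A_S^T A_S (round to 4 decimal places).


A_S^T A_S = [[9, 8], [8, 18]].
trace = 27.
det = 98.
disc = trace^2 - 4*det = 729 - 4*98 = 337.
sqrt(337) ≈ 18.357560.
lam_min = (27 - sqrt(337))/2 ≈ (27 - 18.357560)/2 = 4.32122 ≈ 4.3212.

4.3212


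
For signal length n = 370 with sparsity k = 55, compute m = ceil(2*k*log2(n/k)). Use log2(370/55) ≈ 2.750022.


log2(n/k) = log2(370/55) ≈ 2.750022.
2*k*log2(n/k) ≈ 2*55*2.750022 = 302.50242.
m = ceil(302.50242) = 303.

303


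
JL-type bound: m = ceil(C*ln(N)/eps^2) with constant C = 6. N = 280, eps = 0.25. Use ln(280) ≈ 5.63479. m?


ln(280) ≈ 5.63479.
eps^2 = 0.25^2 = 0.0625.
C*ln(N)/eps^2 ≈ 6*5.63479/0.0625 ≈ 540.9398.
m = ceil(540.9398) = 541.

541


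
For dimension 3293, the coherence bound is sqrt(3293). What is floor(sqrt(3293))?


57^2 = 3249 <= 3293 < 3364 = 58^2, so 57 <= sqrt(3293) < 58.
floor(sqrt(3293)) = 57.

57


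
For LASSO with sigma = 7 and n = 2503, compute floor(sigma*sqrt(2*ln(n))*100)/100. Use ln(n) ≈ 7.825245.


ln(2503) ≈ 7.825245.
2*ln(n) ≈ 15.65049.
sqrt(2*ln(n)) ≈ sqrt(15.65049) ≈ 3.95607.
lambda ≈ 7*3.95607 = 27.69249.
floor(lambda*100)/100 = 27.69.

27.69


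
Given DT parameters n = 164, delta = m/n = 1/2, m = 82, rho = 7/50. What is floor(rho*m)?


m = 1/2*164 = 82.
rho = 7/50.
rho*m = 7/50*82 = 11.48.
k = floor(11.48) = 11.

11


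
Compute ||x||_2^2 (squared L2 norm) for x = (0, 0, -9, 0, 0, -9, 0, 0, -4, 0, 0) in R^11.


Non-zero entries: [(2, -9), (5, -9), (8, -4)]
Squares: [81, 81, 16]
||x||_2^2 = sum = 178.

178


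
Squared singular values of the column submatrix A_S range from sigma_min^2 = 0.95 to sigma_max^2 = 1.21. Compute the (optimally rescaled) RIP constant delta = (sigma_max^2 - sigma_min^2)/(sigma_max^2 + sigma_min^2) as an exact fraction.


lambda_max - lambda_min = 1.21 - 0.95 = 0.26.
lambda_max + lambda_min = 1.21 + 0.95 = 2.16.
delta = 0.26/2.16 = 26/216 = 13/108.

13/108


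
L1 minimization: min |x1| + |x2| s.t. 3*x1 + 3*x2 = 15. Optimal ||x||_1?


Axis intercepts:
  x1 = 5, x2 = 0: L1 = 5
  x1 = 0, x2 = 5: L1 = 5
x* = (5, 0)
||x*||_1 = 5.

5


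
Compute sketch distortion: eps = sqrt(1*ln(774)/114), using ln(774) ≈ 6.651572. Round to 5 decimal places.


ln(774) ≈ 6.651572.
1*ln(N)/m ≈ 1*6.651572/114 ≈ 0.05834712.
eps = sqrt(0.05834712) ≈ 0.2415515 ≈ 0.24155.

0.24155


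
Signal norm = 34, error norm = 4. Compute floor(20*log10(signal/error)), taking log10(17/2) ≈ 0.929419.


||x||/||e|| = 34/4 = 17/2.
log10(17/2) ≈ 0.929419.
20*log10(||x||/||e||) ≈ 20*0.929419 = 18.58838.
floor(18.58838) = 18.

18


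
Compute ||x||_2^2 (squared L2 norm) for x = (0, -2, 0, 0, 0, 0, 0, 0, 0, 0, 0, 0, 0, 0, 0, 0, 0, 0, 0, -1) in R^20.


Non-zero entries: [(1, -2), (19, -1)]
Squares: [4, 1]
||x||_2^2 = sum = 5.

5


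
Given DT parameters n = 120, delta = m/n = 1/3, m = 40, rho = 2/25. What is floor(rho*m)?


m = 1/3*120 = 40.
rho = 2/25.
rho*m = 2/25*40 = 3.2.
k = floor(3.2) = 3.

3


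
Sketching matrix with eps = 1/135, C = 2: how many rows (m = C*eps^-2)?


1/eps = 135.
(1/eps)^2 = 18225.
m = 2*18225 = 36450.

36450


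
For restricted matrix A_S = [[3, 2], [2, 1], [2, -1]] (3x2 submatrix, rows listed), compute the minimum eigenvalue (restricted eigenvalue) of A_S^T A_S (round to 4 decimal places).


A_S^T A_S = [[17, 6], [6, 6]].
trace = 23.
det = 66.
disc = trace^2 - 4*det = 529 - 4*66 = 265.
sqrt(265) ≈ 16.278821.
lam_min = (23 - sqrt(265))/2 ≈ (23 - 16.278821)/2 = 3.3605895 ≈ 3.3606.

3.3606


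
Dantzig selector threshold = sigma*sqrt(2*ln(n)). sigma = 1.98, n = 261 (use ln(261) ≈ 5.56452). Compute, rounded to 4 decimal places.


ln(261) ≈ 5.56452.
2*ln(n) ≈ 11.12904.
sqrt(2*ln(n)) ≈ sqrt(11.12904) ≈ 3.336022.
threshold ≈ 1.98*3.336022 = 6.60532356 ≈ 6.6053.

6.6053


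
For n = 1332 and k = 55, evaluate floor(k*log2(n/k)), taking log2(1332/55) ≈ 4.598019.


log2(n/k) = log2(1332/55) ≈ 4.598019.
k*log2(n/k) ≈ 55*4.598019 = 252.891045.
floor(252.891045) = 252.

252


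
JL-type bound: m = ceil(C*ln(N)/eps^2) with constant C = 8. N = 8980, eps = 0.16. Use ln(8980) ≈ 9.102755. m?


ln(8980) ≈ 9.102755.
eps^2 = 0.16^2 = 0.0256.
C*ln(N)/eps^2 ≈ 8*9.102755/0.0256 ≈ 2844.6109.
m = ceil(2844.6109) = 2845.

2845


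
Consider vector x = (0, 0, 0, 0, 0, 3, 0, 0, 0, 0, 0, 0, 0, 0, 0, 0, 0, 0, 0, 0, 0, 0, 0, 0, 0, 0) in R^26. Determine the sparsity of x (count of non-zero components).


Non-zero positions: [5].
Sparsity = 1.

1


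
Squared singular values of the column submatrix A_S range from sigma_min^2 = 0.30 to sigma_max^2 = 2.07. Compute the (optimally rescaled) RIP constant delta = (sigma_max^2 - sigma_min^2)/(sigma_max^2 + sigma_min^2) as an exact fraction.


lambda_max - lambda_min = 2.07 - 0.30 = 1.77.
lambda_max + lambda_min = 2.07 + 0.30 = 2.37.
delta = 1.77/2.37 = 177/237 = 59/79.

59/79


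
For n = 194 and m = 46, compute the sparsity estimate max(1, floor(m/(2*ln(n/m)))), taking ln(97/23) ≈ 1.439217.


n/m = 194/46 = 97/23.
ln(n/m) ≈ 1.439217.
2*ln(n/m) ≈ 2.878434.
m/(2*ln(n/m)) ≈ 46/2.878434 ≈ 15.9809.
floor = 15.
k_max = max(1, 15) = 15.

15


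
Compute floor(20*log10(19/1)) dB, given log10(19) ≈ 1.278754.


||x||/||e|| = 19/1 = 19.
log10(19) ≈ 1.278754.
20*log10(||x||/||e||) ≈ 20*1.278754 = 25.57508.
floor(25.57508) = 25.

25


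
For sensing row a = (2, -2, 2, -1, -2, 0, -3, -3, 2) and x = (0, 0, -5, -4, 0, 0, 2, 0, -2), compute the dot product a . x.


Non-zero terms: ['2*-5', '-1*-4', '-3*2', '2*-2']
Products: [-10, 4, -6, -4]
y = sum = -16.

-16


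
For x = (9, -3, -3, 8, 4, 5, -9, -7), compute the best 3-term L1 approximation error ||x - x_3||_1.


Sorted |x_i| descending: [9, 9, 8, 7, 5, 4, 3, 3]
Keep top 3: [9, 9, 8]
Tail entries: [7, 5, 4, 3, 3]
L1 error = sum of tail = 22.

22


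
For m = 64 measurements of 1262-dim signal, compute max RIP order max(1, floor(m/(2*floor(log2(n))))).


floor(log2(1262)) = 10.
2*10 = 20.
m/(2*floor(log2(n))) = 64/20 ≈ 3.2.
floor = 3.
k = max(1, 3) = 3.

3


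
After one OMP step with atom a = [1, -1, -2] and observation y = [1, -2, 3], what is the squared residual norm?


a^T a = 6.
a^T y = -3.
coeff = -3/6 = -1/2.
||r||^2 = 25/2.

25/2


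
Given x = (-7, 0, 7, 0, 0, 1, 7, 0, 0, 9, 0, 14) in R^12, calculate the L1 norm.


Non-zero entries: [(0, -7), (2, 7), (5, 1), (6, 7), (9, 9), (11, 14)]
Absolute values: [7, 7, 1, 7, 9, 14]
||x||_1 = sum = 45.

45


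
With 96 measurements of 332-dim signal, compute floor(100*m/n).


100*m/n = 100*96/332 ≈ 28.9157.
floor = 28.

28


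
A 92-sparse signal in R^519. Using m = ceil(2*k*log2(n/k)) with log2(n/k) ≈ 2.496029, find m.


log2(n/k) = log2(519/92) ≈ 2.496029.
2*k*log2(n/k) ≈ 2*92*2.496029 = 459.269336.
m = ceil(459.269336) = 460.

460


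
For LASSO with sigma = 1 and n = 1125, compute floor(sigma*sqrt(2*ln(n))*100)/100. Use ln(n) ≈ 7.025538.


ln(1125) ≈ 7.025538.
2*ln(n) ≈ 14.051076.
sqrt(2*ln(n)) ≈ sqrt(14.051076) ≈ 3.748476.
lambda ≈ 1*3.748476 = 3.748476.
floor(lambda*100)/100 = 3.74.

3.74


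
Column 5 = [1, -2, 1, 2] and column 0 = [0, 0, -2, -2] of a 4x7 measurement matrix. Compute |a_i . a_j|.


Inner product: 1*0 + -2*0 + 1*-2 + 2*-2
Products: [0, 0, -2, -4]
Sum = -6.
|dot| = 6.

6


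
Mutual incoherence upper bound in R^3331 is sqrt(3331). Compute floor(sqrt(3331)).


57^2 = 3249 <= 3331 < 3364 = 58^2, so 57 <= sqrt(3331) < 58.
floor(sqrt(3331)) = 57.

57


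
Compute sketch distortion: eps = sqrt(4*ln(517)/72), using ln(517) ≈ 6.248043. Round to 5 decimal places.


ln(517) ≈ 6.248043.
4*ln(N)/m ≈ 4*6.248043/72 ≈ 0.3471135.
eps = sqrt(0.3471135) ≈ 0.5891634 ≈ 0.58916.

0.58916


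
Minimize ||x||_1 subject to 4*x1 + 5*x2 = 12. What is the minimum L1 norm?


Axis intercepts:
  x1 = 3, x2 = 0: L1 = 3
  x1 = 0, x2 = 12/5: L1 = 12/5
x* = (0, 12/5)
||x*||_1 = 12/5.

12/5


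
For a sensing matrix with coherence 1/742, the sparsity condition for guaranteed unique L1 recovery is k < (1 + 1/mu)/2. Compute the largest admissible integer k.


1/mu = 742.
1 + 1/mu = 743.
(1 + 1/mu)/2 = 371.5 is not an integer, so k_max = floor(371.5) = 371.

371


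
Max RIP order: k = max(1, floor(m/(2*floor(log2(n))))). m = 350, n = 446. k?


floor(log2(446)) = 8.
2*8 = 16.
m/(2*floor(log2(n))) = 350/16 ≈ 21.875.
floor = 21.
k = max(1, 21) = 21.

21


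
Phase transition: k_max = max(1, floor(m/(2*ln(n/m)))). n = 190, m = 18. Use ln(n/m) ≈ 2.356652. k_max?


n/m = 190/18 = 95/9.
ln(n/m) ≈ 2.356652.
2*ln(n/m) ≈ 4.713304.
m/(2*ln(n/m)) ≈ 18/4.713304 ≈ 3.819.
floor = 3.
k_max = max(1, 3) = 3.

3


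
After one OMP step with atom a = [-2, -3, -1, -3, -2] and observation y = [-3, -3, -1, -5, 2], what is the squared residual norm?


a^T a = 27.
a^T y = 27.
coeff = 27/27 = 1.
||r||^2 = 21.

21


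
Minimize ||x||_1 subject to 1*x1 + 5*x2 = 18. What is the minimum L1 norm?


Axis intercepts:
  x1 = 18, x2 = 0: L1 = 18
  x1 = 0, x2 = 18/5: L1 = 18/5
x* = (0, 18/5)
||x*||_1 = 18/5.

18/5


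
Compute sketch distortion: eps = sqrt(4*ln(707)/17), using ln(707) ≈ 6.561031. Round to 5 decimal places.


ln(707) ≈ 6.561031.
4*ln(N)/m ≈ 4*6.561031/17 ≈ 1.543772.
eps = sqrt(1.543772) ≈ 1.2424862 ≈ 1.24249.

1.24249


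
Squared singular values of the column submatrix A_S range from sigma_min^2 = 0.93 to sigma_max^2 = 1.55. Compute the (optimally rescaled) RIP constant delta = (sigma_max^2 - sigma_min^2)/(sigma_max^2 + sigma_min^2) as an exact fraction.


lambda_max - lambda_min = 1.55 - 0.93 = 0.62.
lambda_max + lambda_min = 1.55 + 0.93 = 2.48.
delta = 0.62/2.48 = 62/248 = 1/4.

1/4


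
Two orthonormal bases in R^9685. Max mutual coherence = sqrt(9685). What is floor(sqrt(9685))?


98^2 = 9604 <= 9685 < 9801 = 99^2, so 98 <= sqrt(9685) < 99.
floor(sqrt(9685)) = 98.

98


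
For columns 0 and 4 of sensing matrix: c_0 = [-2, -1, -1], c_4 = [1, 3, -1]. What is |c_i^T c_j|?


Inner product: -2*1 + -1*3 + -1*-1
Products: [-2, -3, 1]
Sum = -4.
|dot| = 4.

4


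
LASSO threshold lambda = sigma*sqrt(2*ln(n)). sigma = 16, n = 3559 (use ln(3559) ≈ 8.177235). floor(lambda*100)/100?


ln(3559) ≈ 8.177235.
2*ln(n) ≈ 16.35447.
sqrt(2*ln(n)) ≈ sqrt(16.35447) ≈ 4.044066.
lambda ≈ 16*4.044066 = 64.705056.
floor(lambda*100)/100 = 64.70.

64.70


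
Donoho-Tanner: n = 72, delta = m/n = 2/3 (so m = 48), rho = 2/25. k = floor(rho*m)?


m = 2/3*72 = 48.
rho = 2/25.
rho*m = 2/25*48 = 3.84.
k = floor(3.84) = 3.

3


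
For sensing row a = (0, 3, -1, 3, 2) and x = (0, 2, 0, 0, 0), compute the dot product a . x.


Non-zero terms: ['3*2']
Products: [6]
y = sum = 6.

6


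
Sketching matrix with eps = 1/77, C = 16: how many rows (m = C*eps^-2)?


1/eps = 77.
(1/eps)^2 = 5929.
m = 16*5929 = 94864.

94864


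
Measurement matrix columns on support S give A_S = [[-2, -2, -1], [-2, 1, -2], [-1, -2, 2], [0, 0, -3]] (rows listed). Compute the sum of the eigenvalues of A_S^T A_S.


Sum of eigenvalues of A_S^T A_S = trace(A_S^T A_S) = sum of squared column norms of A_S.
A_S^T A_S diagonal: [9, 9, 18].
trace = 9 + 9 + 18 = 36.

36


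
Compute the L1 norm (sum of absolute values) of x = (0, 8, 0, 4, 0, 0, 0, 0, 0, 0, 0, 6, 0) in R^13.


Non-zero entries: [(1, 8), (3, 4), (11, 6)]
Absolute values: [8, 4, 6]
||x||_1 = sum = 18.

18


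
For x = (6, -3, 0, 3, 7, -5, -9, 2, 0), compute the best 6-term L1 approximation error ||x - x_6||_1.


Sorted |x_i| descending: [9, 7, 6, 5, 3, 3, 2, 0, 0]
Keep top 6: [9, 7, 6, 5, 3, 3]
Tail entries: [2, 0, 0]
L1 error = sum of tail = 2.

2


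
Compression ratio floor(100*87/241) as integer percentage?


100*m/n = 100*87/241 ≈ 36.0996.
floor = 36.

36


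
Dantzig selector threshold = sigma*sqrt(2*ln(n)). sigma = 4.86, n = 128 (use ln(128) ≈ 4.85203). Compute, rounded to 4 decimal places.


ln(128) ≈ 4.85203.
2*ln(n) ≈ 9.70406.
sqrt(2*ln(n)) ≈ sqrt(9.70406) ≈ 3.115134.
threshold ≈ 4.86*3.115134 = 15.13955124 ≈ 15.1396.

15.1396


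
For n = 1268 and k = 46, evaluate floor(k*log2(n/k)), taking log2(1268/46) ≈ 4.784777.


log2(n/k) = log2(1268/46) ≈ 4.784777.
k*log2(n/k) ≈ 46*4.784777 = 220.099742.
floor(220.099742) = 220.

220


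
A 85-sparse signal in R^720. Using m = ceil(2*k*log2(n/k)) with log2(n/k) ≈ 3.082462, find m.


log2(n/k) = log2(720/85) ≈ 3.082462.
2*k*log2(n/k) ≈ 2*85*3.082462 = 524.01854.
m = ceil(524.01854) = 525.

525


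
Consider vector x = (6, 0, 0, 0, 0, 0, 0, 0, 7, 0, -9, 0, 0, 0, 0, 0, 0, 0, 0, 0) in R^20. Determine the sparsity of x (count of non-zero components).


Non-zero positions: [0, 8, 10].
Sparsity = 3.

3


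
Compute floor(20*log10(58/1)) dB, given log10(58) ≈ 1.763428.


||x||/||e|| = 58/1 = 58.
log10(58) ≈ 1.763428.
20*log10(||x||/||e||) ≈ 20*1.763428 = 35.26856.
floor(35.26856) = 35.

35


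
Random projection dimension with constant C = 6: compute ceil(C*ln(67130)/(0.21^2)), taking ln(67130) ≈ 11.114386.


ln(67130) ≈ 11.114386.
eps^2 = 0.21^2 = 0.0441.
C*ln(N)/eps^2 ≈ 6*11.114386/0.0441 ≈ 1512.1614.
m = ceil(1512.1614) = 1513.

1513


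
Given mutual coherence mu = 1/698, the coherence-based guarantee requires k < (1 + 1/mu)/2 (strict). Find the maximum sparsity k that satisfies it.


1/mu = 698.
1 + 1/mu = 699.
(1 + 1/mu)/2 = 349.5 is not an integer, so k_max = floor(349.5) = 349.

349


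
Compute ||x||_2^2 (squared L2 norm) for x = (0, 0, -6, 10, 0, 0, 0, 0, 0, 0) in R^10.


Non-zero entries: [(2, -6), (3, 10)]
Squares: [36, 100]
||x||_2^2 = sum = 136.

136


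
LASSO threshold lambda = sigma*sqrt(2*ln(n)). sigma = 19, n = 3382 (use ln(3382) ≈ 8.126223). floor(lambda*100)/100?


ln(3382) ≈ 8.126223.
2*ln(n) ≈ 16.252446.
sqrt(2*ln(n)) ≈ sqrt(16.252446) ≈ 4.031432.
lambda ≈ 19*4.031432 = 76.597208.
floor(lambda*100)/100 = 76.59.

76.59


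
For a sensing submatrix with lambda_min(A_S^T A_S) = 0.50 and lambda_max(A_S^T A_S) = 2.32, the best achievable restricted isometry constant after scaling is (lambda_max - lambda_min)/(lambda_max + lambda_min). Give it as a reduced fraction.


lambda_max - lambda_min = 2.32 - 0.50 = 1.82.
lambda_max + lambda_min = 2.32 + 0.50 = 2.82.
delta = 1.82/2.82 = 182/282 = 91/141.

91/141


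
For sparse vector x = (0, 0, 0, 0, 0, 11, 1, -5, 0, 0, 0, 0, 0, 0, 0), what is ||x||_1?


Non-zero entries: [(5, 11), (6, 1), (7, -5)]
Absolute values: [11, 1, 5]
||x||_1 = sum = 17.

17


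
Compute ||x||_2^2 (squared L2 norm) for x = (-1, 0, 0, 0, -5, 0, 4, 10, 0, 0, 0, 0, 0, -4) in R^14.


Non-zero entries: [(0, -1), (4, -5), (6, 4), (7, 10), (13, -4)]
Squares: [1, 25, 16, 100, 16]
||x||_2^2 = sum = 158.

158


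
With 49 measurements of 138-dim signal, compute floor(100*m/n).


100*m/n = 100*49/138 ≈ 35.5072.
floor = 35.

35


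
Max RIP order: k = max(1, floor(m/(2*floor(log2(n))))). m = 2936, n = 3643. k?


floor(log2(3643)) = 11.
2*11 = 22.
m/(2*floor(log2(n))) = 2936/22 ≈ 133.4545.
floor = 133.
k = max(1, 133) = 133.

133


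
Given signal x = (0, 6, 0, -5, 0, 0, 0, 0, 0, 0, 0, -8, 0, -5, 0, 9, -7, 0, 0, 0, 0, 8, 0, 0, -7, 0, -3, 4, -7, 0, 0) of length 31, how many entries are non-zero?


Non-zero positions: [1, 3, 11, 13, 15, 16, 21, 24, 26, 27, 28].
Sparsity = 11.

11


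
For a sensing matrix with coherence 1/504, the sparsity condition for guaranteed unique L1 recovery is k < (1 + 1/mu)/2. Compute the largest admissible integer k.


1/mu = 504.
1 + 1/mu = 505.
(1 + 1/mu)/2 = 252.5 is not an integer, so k_max = floor(252.5) = 252.

252


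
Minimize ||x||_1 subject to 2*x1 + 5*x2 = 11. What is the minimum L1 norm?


Axis intercepts:
  x1 = 11/2, x2 = 0: L1 = 11/2
  x1 = 0, x2 = 11/5: L1 = 11/5
x* = (0, 11/5)
||x*||_1 = 11/5.

11/5


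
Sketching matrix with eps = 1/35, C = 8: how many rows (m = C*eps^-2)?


1/eps = 35.
(1/eps)^2 = 1225.
m = 8*1225 = 9800.

9800


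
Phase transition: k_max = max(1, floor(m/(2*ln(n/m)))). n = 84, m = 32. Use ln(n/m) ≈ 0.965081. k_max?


n/m = 84/32 = 21/8.
ln(n/m) ≈ 0.965081.
2*ln(n/m) ≈ 1.930162.
m/(2*ln(n/m)) ≈ 32/1.930162 ≈ 16.5789.
floor = 16.
k_max = max(1, 16) = 16.

16


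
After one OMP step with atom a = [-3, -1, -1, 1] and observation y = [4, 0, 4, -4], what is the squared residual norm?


a^T a = 12.
a^T y = -20.
coeff = -20/12 = -5/3.
||r||^2 = 44/3.

44/3


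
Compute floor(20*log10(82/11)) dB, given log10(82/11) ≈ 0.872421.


||x||/||e|| = 82/11.
log10(82/11) ≈ 0.872421.
20*log10(||x||/||e||) ≈ 20*0.872421 = 17.44842.
floor(17.44842) = 17.

17


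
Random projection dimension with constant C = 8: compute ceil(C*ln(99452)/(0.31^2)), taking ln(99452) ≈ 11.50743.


ln(99452) ≈ 11.50743.
eps^2 = 0.31^2 = 0.0961.
C*ln(N)/eps^2 ≈ 8*11.50743/0.0961 ≈ 957.9546.
m = ceil(957.9546) = 958.

958


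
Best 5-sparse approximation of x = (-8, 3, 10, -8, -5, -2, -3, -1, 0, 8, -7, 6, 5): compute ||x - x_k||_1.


Sorted |x_i| descending: [10, 8, 8, 8, 7, 6, 5, 5, 3, 3, 2, 1, 0]
Keep top 5: [10, 8, 8, 8, 7]
Tail entries: [6, 5, 5, 3, 3, 2, 1, 0]
L1 error = sum of tail = 25.

25


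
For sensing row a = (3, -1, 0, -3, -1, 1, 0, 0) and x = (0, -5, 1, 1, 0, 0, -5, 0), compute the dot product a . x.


Non-zero terms: ['-1*-5', '0*1', '-3*1', '0*-5']
Products: [5, 0, -3, 0]
y = sum = 2.

2


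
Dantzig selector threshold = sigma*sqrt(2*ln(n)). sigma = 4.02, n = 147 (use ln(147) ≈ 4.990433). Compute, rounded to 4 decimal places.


ln(147) ≈ 4.990433.
2*ln(n) ≈ 9.980866.
sqrt(2*ln(n)) ≈ sqrt(9.980866) ≈ 3.159251.
threshold ≈ 4.02*3.159251 = 12.70018902 ≈ 12.7002.

12.7002


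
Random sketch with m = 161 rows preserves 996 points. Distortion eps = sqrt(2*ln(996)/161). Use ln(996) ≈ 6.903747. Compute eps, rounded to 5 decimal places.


ln(996) ≈ 6.903747.
2*ln(N)/m ≈ 2*6.903747/161 ≈ 0.08576083.
eps = sqrt(0.08576083) ≈ 0.2928495 ≈ 0.29285.

0.29285


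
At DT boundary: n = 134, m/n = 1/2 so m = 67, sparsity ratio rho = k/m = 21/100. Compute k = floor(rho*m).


m = 1/2*134 = 67.
rho = 21/100.
rho*m = 21/100*67 = 14.07.
k = floor(14.07) = 14.

14


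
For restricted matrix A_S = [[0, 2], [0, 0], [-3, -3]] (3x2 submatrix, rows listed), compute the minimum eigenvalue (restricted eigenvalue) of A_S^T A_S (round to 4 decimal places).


A_S^T A_S = [[9, 9], [9, 13]].
trace = 22.
det = 36.
disc = trace^2 - 4*det = 484 - 4*36 = 340.
sqrt(340) ≈ 18.439089.
lam_min = (22 - sqrt(340))/2 ≈ (22 - 18.439089)/2 = 1.7804555 ≈ 1.7805.

1.7805


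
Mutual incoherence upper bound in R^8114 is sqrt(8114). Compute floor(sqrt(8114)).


90^2 = 8100 <= 8114 < 8281 = 91^2, so 90 <= sqrt(8114) < 91.
floor(sqrt(8114)) = 90.

90


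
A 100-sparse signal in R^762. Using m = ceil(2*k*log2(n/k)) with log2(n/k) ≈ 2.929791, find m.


log2(n/k) = log2(762/100) ≈ 2.929791.
2*k*log2(n/k) ≈ 2*100*2.929791 = 585.9582.
m = ceil(585.9582) = 586.

586


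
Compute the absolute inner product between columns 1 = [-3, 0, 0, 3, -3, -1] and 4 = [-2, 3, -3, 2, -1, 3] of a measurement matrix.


Inner product: -3*-2 + 0*3 + 0*-3 + 3*2 + -3*-1 + -1*3
Products: [6, 0, 0, 6, 3, -3]
Sum = 12.
|dot| = 12.

12


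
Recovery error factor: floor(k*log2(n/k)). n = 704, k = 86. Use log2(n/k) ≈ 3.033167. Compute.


log2(n/k) = log2(704/86) ≈ 3.033167.
k*log2(n/k) ≈ 86*3.033167 = 260.852362.
floor(260.852362) = 260.

260


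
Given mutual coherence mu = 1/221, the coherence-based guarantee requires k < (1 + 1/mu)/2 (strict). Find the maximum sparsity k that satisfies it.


1/mu = 221.
1 + 1/mu = 222.
(1 + 1/mu)/2 = 111 is an integer and the inequality is strict, so k_max = 111 - 1 = 110.

110


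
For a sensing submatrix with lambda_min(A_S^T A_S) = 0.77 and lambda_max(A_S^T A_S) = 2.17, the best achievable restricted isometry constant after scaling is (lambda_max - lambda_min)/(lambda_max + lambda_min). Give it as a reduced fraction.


lambda_max - lambda_min = 2.17 - 0.77 = 1.40.
lambda_max + lambda_min = 2.17 + 0.77 = 2.94.
delta = 1.40/2.94 = 140/294 = 10/21.

10/21


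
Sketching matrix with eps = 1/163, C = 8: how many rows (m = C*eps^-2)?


1/eps = 163.
(1/eps)^2 = 26569.
m = 8*26569 = 212552.

212552


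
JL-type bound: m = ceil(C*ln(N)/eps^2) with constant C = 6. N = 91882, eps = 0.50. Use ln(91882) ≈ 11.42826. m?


ln(91882) ≈ 11.42826.
eps^2 = 0.50^2 = 0.25.
C*ln(N)/eps^2 ≈ 6*11.42826/0.25 ≈ 274.2782.
m = ceil(274.2782) = 275.

275


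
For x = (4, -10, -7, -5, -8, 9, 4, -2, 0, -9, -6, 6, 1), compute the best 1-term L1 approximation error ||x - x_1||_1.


Sorted |x_i| descending: [10, 9, 9, 8, 7, 6, 6, 5, 4, 4, 2, 1, 0]
Keep top 1: [10]
Tail entries: [9, 9, 8, 7, 6, 6, 5, 4, 4, 2, 1, 0]
L1 error = sum of tail = 61.

61


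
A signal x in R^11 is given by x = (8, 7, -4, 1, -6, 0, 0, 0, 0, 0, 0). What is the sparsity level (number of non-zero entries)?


Non-zero positions: [0, 1, 2, 3, 4].
Sparsity = 5.

5


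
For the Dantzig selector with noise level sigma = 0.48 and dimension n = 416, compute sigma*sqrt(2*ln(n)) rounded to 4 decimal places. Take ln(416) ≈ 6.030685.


ln(416) ≈ 6.030685.
2*ln(n) ≈ 12.06137.
sqrt(2*ln(n)) ≈ sqrt(12.06137) ≈ 3.472948.
threshold ≈ 0.48*3.472948 = 1.66701504 ≈ 1.6670.

1.6670


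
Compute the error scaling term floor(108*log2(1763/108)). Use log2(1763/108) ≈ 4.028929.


log2(n/k) = log2(1763/108) ≈ 4.028929.
k*log2(n/k) ≈ 108*4.028929 = 435.124332.
floor(435.124332) = 435.

435


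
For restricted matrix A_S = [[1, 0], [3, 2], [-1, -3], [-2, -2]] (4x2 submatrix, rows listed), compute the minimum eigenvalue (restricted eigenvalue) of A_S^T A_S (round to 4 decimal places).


A_S^T A_S = [[15, 13], [13, 17]].
trace = 32.
det = 86.
disc = trace^2 - 4*det = 1024 - 4*86 = 680.
sqrt(680) ≈ 26.076810.
lam_min = (32 - sqrt(680))/2 ≈ (32 - 26.076810)/2 = 2.961595 ≈ 2.9616.

2.9616


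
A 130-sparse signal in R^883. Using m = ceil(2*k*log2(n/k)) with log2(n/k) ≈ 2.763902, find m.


log2(n/k) = log2(883/130) ≈ 2.763902.
2*k*log2(n/k) ≈ 2*130*2.763902 = 718.61452.
m = ceil(718.61452) = 719.

719


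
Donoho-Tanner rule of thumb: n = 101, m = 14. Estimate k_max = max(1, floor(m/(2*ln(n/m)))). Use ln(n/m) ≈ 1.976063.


n/m = 101/14.
ln(n/m) ≈ 1.976063.
2*ln(n/m) ≈ 3.952126.
m/(2*ln(n/m)) ≈ 14/3.952126 ≈ 3.5424.
floor = 3.
k_max = max(1, 3) = 3.

3
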